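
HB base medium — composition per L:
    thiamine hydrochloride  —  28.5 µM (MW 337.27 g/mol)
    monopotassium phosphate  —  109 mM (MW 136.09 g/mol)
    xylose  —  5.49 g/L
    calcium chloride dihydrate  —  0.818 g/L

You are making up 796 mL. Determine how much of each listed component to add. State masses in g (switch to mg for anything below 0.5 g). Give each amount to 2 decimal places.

thiamine hydrochloride 7.65 mg; monopotassium phosphate 11.81 g; xylose 4.37 g; calcium chloride dihydrate 0.65 g

Target volume = 796 mL = 0.796 L.
thiamine hydrochloride: 28.5 µmol/L × 337.27 g/mol × 0.796 L ÷ 1000 = 7.65 mg
monopotassium phosphate: 109 mmol/L × 136.09 g/mol × 0.796 L ÷ 1000 = 11.81 g
xylose: 5.49 g/L × 0.796 L = 4.37 g
calcium chloride dihydrate: 0.818 g/L × 0.796 L = 0.65 g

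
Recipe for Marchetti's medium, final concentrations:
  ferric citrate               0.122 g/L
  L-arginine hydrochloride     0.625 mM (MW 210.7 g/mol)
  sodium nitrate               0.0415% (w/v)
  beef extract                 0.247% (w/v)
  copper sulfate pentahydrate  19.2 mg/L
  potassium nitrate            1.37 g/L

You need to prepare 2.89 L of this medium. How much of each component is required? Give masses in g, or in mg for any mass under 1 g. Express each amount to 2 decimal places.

ferric citrate 352.58 mg; L-arginine hydrochloride 380.58 mg; sodium nitrate 1.20 g; beef extract 7.14 g; copper sulfate pentahydrate 55.49 mg; potassium nitrate 3.96 g

Scale factor relative to 1 L: 2.89.
ferric citrate: 0.122 g/L × 2.89 L = 0.35258 g = 352.58 mg
L-arginine hydrochloride: 0.625 mmol/L × 210.7 mg/mmol × 2.89 L = 380.58 mg
sodium nitrate: 0.0415% w/v = 0.415 g/L → 0.415 × 2.89 L = 1.20 g
beef extract: 0.247% w/v = 2.47 g/L → 2.47 × 2.89 L = 7.14 g
copper sulfate pentahydrate: 19.2 mg/L × 2.89 L = 55.49 mg
potassium nitrate: 1.37 g/L × 2.89 L = 3.96 g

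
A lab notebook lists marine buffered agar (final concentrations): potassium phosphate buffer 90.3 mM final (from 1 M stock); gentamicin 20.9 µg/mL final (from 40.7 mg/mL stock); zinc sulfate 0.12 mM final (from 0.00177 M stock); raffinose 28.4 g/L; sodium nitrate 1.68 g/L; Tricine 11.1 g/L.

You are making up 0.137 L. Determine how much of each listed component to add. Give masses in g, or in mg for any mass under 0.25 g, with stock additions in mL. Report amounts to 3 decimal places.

potassium phosphate buffer 12.371 mL; gentamicin 0.070 mL; zinc sulfate 9.288 mL; raffinose 3.891 g; sodium nitrate 230.160 mg; Tricine 1.521 g

Working volume: 0.137 L.
potassium phosphate buffer: C1V1 = C2V2 → 90.3 mM × 137 mL ÷ 1000 mM = 12.371 mL
gentamicin: V = C2·V2/C1 = 20.9 µg/mL × 137 mL ÷ 40700 µg/mL = 0.070 mL
zinc sulfate: dilute stock: 0.12 mM × 137 mL ÷ 1.77 mM = 9.288 mL
raffinose: 28.4 g/L × 0.137 L = 3.891 g
sodium nitrate: 1.68 g/L × 0.137 L = 0.23016 g = 230.160 mg
Tricine: 11.1 g/L × 0.137 L = 1.521 g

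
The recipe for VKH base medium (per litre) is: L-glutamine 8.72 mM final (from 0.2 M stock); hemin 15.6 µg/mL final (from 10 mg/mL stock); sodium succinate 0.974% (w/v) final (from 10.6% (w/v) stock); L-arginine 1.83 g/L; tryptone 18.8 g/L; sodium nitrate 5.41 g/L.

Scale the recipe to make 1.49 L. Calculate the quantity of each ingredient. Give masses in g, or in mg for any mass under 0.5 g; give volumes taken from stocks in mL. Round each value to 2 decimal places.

Scale factor relative to 1 L: 1.49.
L-glutamine: dilute stock: 8.72 mM × 1490 mL ÷ 200 mM = 64.96 mL
hemin: C1V1 = C2V2 → 15.6 µg/mL × 1490 mL ÷ 10000 µg/mL = 2.32 mL
sodium succinate: C1V1 = C2V2 → 0.974% ÷ 10.6% × 1490 mL = 136.91 mL
L-arginine: 1.83 g/L × 1.49 L = 2.73 g
tryptone: 18.8 g/L × 1.49 L = 28.01 g
sodium nitrate: 5.41 g/L × 1.49 L = 8.06 g

L-glutamine 64.96 mL; hemin 2.32 mL; sodium succinate 136.91 mL; L-arginine 2.73 g; tryptone 28.01 g; sodium nitrate 8.06 g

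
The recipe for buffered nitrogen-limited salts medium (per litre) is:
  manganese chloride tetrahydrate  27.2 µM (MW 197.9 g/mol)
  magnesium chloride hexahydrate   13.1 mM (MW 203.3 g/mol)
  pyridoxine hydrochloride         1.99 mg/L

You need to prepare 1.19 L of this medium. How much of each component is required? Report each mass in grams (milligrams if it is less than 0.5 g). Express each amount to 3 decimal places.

manganese chloride tetrahydrate 6.406 mg; magnesium chloride hexahydrate 3.169 g; pyridoxine hydrochloride 2.368 mg

Working volume: 1.19 L.
manganese chloride tetrahydrate: 27.2 µmol/L × 197.9 g/mol × 1.19 L ÷ 1000 = 6.406 mg
magnesium chloride hexahydrate: 13.1 mmol/L × 203.3 g/mol × 1.19 L ÷ 1000 = 3.169 g
pyridoxine hydrochloride: 1.99 mg/L × 1.19 L = 2.368 mg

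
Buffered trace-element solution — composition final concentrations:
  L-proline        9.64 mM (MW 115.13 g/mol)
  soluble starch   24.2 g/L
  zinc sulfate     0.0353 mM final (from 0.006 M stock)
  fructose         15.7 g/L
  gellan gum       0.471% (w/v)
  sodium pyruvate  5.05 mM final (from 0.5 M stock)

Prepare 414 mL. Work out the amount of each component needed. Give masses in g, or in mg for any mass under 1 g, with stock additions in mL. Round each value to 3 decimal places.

L-proline 459.479 mg; soluble starch 10.019 g; zinc sulfate 2.436 mL; fructose 6.500 g; gellan gum 1.950 g; sodium pyruvate 4.181 mL

Working volume: 414 mL = 0.414 L.
L-proline: 9.64 mmol/L × 115.13 mg/mmol × 0.414 L = 459.479 mg
soluble starch: 24.2 g/L × 0.414 L = 10.019 g
zinc sulfate: C1V1 = C2V2 → 0.0353 mM × 414 mL ÷ 6 mM = 2.436 mL
fructose: 15.7 g/L × 0.414 L = 6.500 g
gellan gum: 0.471 g per 100 mL × 414 mL ÷ 100 = 1.950 g
sodium pyruvate: dilute stock: 5.05 mM × 414 mL ÷ 500 mM = 4.181 mL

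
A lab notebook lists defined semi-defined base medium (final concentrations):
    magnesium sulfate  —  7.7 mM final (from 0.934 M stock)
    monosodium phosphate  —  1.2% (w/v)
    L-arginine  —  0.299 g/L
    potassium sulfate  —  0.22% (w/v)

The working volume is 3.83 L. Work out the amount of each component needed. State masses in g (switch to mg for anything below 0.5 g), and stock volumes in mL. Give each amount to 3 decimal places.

Scale factor relative to 1 L: 3.83.
magnesium sulfate: C1V1 = C2V2 → 7.7 mM × 3830 mL ÷ 934 mM = 31.575 mL
monosodium phosphate: 1.2 g per 100 mL × 3830 mL ÷ 100 = 45.960 g
L-arginine: 0.299 g/L × 3.83 L = 1.145 g
potassium sulfate: 0.22% w/v = 2.2 g/L → 2.2 × 3.83 L = 8.426 g

magnesium sulfate 31.575 mL; monosodium phosphate 45.960 g; L-arginine 1.145 g; potassium sulfate 8.426 g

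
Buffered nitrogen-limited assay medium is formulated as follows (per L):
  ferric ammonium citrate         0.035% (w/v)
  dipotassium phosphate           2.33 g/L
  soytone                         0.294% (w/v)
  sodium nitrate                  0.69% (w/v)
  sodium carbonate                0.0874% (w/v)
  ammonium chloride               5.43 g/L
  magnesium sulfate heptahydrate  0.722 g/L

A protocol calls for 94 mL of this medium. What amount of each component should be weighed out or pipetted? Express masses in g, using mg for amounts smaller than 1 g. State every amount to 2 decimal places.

Target volume = 94 mL = 0.094 L.
ferric ammonium citrate: 0.035 g per 100 mL × 94 mL ÷ 100 = 0.0329 g = 32.90 mg
dipotassium phosphate: 2.33 g/L × 0.094 L = 0.21902 g = 219.02 mg
soytone: 0.294% w/v = 2.94 g/L → 2.94 × 0.094 L = 0.27636 g = 276.36 mg
sodium nitrate: 0.69% w/v = 6.9 g/L → 6.9 × 0.094 L = 0.6486 g = 648.60 mg
sodium carbonate: 0.0874% w/v = 0.874 g/L → 0.874 × 0.094 L = 0.082156 g = 82.16 mg
ammonium chloride: 5.43 g/L × 0.094 L = 0.51042 g = 510.42 mg
magnesium sulfate heptahydrate: 0.722 g/L × 0.094 L = 0.067868 g = 67.87 mg

ferric ammonium citrate 32.90 mg; dipotassium phosphate 219.02 mg; soytone 276.36 mg; sodium nitrate 648.60 mg; sodium carbonate 82.16 mg; ammonium chloride 510.42 mg; magnesium sulfate heptahydrate 67.87 mg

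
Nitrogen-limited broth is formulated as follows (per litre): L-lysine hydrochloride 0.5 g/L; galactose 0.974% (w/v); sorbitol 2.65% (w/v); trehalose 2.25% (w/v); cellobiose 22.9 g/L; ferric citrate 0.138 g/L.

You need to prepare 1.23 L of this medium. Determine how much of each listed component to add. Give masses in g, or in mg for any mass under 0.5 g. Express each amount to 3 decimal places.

L-lysine hydrochloride 0.615 g; galactose 11.980 g; sorbitol 32.595 g; trehalose 27.675 g; cellobiose 28.167 g; ferric citrate 169.740 mg

Working volume: 1.23 L.
L-lysine hydrochloride: 0.5 g/L × 1.23 L = 0.615 g
galactose: 0.974% w/v = 9.74 g/L → 9.74 × 1.23 L = 11.980 g
sorbitol: 2.65 g per 100 mL × 1230 mL ÷ 100 = 32.595 g
trehalose: 2.25 g per 100 mL × 1230 mL ÷ 100 = 27.675 g
cellobiose: 22.9 g/L × 1.23 L = 28.167 g
ferric citrate: 0.138 g/L × 1.23 L = 0.16974 g = 169.740 mg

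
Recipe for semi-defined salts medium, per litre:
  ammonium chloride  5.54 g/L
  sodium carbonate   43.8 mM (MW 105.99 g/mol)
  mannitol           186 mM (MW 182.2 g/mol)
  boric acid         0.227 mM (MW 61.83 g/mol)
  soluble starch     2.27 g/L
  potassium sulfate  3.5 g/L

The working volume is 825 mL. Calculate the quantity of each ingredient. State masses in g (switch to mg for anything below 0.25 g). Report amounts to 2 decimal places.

Working volume: 825 mL = 0.825 L.
ammonium chloride: 5.54 g/L × 0.825 L = 4.57 g
sodium carbonate: 43.8 mmol/L × 105.99 g/mol × 0.825 L ÷ 1000 = 3.83 g
mannitol: 186 mmol/L × 182.2 g/mol × 0.825 L ÷ 1000 = 27.96 g
boric acid: 0.227 mmol/L × 61.83 mg/mmol × 0.825 L = 11.58 mg
soluble starch: 2.27 g/L × 0.825 L = 1.87 g
potassium sulfate: 3.5 g/L × 0.825 L = 2.89 g

ammonium chloride 4.57 g; sodium carbonate 3.83 g; mannitol 27.96 g; boric acid 11.58 mg; soluble starch 1.87 g; potassium sulfate 2.89 g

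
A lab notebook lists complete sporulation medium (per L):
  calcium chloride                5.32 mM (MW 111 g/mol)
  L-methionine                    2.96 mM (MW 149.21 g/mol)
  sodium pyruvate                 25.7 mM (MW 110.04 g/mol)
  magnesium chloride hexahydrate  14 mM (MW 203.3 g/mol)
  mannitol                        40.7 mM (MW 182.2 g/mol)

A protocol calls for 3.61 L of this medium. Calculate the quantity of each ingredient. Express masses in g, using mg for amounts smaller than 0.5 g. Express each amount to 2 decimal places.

calcium chloride 2.13 g; L-methionine 1.59 g; sodium pyruvate 10.21 g; magnesium chloride hexahydrate 10.27 g; mannitol 26.77 g

Scale factor relative to 1 L: 3.61.
calcium chloride: 5.32 mmol/L × 111 g/mol × 3.61 L ÷ 1000 = 2.13 g
L-methionine: 2.96 mmol/L × 149.21 g/mol × 3.61 L ÷ 1000 = 1.59 g
sodium pyruvate: 25.7 mmol/L × 110.04 g/mol × 3.61 L ÷ 1000 = 10.21 g
magnesium chloride hexahydrate: 14 mmol/L × 203.3 g/mol × 3.61 L ÷ 1000 = 10.27 g
mannitol: 40.7 mmol/L × 182.2 g/mol × 3.61 L ÷ 1000 = 26.77 g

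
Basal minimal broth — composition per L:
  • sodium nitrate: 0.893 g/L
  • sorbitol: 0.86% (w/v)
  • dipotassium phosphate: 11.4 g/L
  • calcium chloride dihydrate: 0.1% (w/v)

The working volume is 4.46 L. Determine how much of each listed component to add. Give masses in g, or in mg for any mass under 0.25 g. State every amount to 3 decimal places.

sodium nitrate 3.983 g; sorbitol 38.356 g; dipotassium phosphate 50.844 g; calcium chloride dihydrate 4.460 g

Working volume: 4.46 L.
sodium nitrate: 0.893 g/L × 4.46 L = 3.983 g
sorbitol: 0.86% w/v = 8.6 g/L → 8.6 × 4.46 L = 38.356 g
dipotassium phosphate: 11.4 g/L × 4.46 L = 50.844 g
calcium chloride dihydrate: 0.1 g per 100 mL × 4460 mL ÷ 100 = 4.460 g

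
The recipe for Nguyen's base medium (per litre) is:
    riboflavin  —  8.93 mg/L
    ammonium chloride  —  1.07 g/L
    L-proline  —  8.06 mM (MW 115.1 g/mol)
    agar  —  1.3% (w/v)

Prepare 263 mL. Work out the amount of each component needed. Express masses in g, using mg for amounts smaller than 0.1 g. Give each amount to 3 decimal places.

Scale factor relative to 1 L: 0.263.
riboflavin: 8.93 mg/L × 0.263 L = 2.349 mg
ammonium chloride: 1.07 g/L × 0.263 L = 0.281 g
L-proline: 8.06 mmol/L × 115.1 g/mol × 0.263 L ÷ 1000 = 0.244 g
agar: 1.3% w/v = 13 g/L → 13 × 0.263 L = 3.419 g

riboflavin 2.349 mg; ammonium chloride 0.281 g; L-proline 0.244 g; agar 3.419 g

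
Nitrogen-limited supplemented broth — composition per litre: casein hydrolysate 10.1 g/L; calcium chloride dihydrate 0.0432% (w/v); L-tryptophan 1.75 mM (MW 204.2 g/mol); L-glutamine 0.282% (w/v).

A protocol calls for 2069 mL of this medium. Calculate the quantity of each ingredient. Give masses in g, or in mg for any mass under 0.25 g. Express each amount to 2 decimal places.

Working volume: 2069 mL = 2.069 L.
casein hydrolysate: 10.1 g/L × 2.069 L = 20.90 g
calcium chloride dihydrate: 0.0432 g per 100 mL × 2069 mL ÷ 100 = 0.89 g
L-tryptophan: 1.75 mmol/L × 204.2 g/mol × 2.069 L ÷ 1000 = 0.74 g
L-glutamine: 0.282% w/v = 2.82 g/L → 2.82 × 2.069 L = 5.83 g

casein hydrolysate 20.90 g; calcium chloride dihydrate 0.89 g; L-tryptophan 0.74 g; L-glutamine 5.83 g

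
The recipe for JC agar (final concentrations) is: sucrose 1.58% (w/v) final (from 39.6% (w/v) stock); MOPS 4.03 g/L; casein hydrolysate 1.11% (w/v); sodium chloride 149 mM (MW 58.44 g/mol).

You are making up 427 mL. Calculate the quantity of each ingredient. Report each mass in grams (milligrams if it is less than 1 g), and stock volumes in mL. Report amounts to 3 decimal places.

Target volume = 427 mL = 0.427 L.
sucrose: V = C2·V2/C1 = 1.58% ÷ 39.6% × 427 mL = 17.037 mL
MOPS: 4.03 g/L × 0.427 L = 1.721 g
casein hydrolysate: 1.11% w/v = 11.1 g/L → 11.1 × 0.427 L = 4.740 g
sodium chloride: 149 mmol/L × 58.44 g/mol × 0.427 L ÷ 1000 = 3.718 g

sucrose 17.037 mL; MOPS 1.721 g; casein hydrolysate 4.740 g; sodium chloride 3.718 g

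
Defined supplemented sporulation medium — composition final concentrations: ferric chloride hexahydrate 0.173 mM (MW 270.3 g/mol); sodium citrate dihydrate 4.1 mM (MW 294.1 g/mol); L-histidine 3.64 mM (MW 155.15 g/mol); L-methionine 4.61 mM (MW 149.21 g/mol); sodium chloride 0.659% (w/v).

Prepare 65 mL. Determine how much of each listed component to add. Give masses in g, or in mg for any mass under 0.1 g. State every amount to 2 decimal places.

Target volume = 65 mL = 0.065 L.
ferric chloride hexahydrate: 0.173 mmol/L × 270.3 mg/mmol × 0.065 L = 3.04 mg
sodium citrate dihydrate: 4.1 mmol/L × 294.1 mg/mmol × 0.065 L = 78.38 mg
L-histidine: 3.64 mmol/L × 155.15 mg/mmol × 0.065 L = 36.71 mg
L-methionine: 4.61 mmol/L × 149.21 mg/mmol × 0.065 L = 44.71 mg
sodium chloride: 0.659 g per 100 mL × 65 mL ÷ 100 = 0.43 g

ferric chloride hexahydrate 3.04 mg; sodium citrate dihydrate 78.38 mg; L-histidine 36.71 mg; L-methionine 44.71 mg; sodium chloride 0.43 g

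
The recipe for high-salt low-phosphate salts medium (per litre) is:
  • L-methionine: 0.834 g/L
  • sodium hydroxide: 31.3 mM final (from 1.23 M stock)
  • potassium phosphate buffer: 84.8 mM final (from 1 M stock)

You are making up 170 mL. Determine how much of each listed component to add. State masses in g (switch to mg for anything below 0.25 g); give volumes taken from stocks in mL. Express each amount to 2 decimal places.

L-methionine 141.78 mg; sodium hydroxide 4.33 mL; potassium phosphate buffer 14.42 mL

Working volume: 170 mL = 0.17 L.
L-methionine: 0.834 g/L × 0.17 L = 0.14178 g = 141.78 mg
sodium hydroxide: dilute stock: 31.3 mM × 170 mL ÷ 1230 mM = 4.33 mL
potassium phosphate buffer: dilute stock: 84.8 mM × 170 mL ÷ 1000 mM = 14.42 mL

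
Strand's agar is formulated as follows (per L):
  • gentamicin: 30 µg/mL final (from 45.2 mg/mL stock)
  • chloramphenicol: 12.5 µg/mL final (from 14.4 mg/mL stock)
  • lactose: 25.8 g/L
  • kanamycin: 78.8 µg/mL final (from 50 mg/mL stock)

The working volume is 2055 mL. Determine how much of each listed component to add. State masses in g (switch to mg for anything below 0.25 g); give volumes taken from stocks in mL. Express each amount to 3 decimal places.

Scale factor relative to 1 L: 2.055.
gentamicin: V = C2·V2/C1 = 30 µg/mL × 2055 mL ÷ 45200 µg/mL = 1.364 mL
chloramphenicol: dilute stock: 12.5 µg/mL × 2055 mL ÷ 14400 µg/mL = 1.784 mL
lactose: 25.8 g/L × 2.055 L = 53.019 g
kanamycin: C1V1 = C2V2 → 78.8 µg/mL × 2055 mL ÷ 50000 µg/mL = 3.239 mL

gentamicin 1.364 mL; chloramphenicol 1.784 mL; lactose 53.019 g; kanamycin 3.239 mL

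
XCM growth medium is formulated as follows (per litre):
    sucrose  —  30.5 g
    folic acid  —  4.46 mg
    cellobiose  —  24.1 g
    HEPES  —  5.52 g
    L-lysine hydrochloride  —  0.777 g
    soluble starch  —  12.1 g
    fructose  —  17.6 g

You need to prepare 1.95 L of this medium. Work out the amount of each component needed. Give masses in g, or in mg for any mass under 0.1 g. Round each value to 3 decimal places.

Ratio of target to recipe volume: 1950 / 1000 = 1.95.
sucrose: 30.5 g × (1950 mL / 1000 mL) = 59.475 g
folic acid: 4.46 mg × (1950 mL / 1000 mL) = 8.697 mg
cellobiose: 24.1 g × (1950 mL / 1000 mL) = 46.995 g
HEPES: 5.52 g × (1950 mL / 1000 mL) = 10.764 g
L-lysine hydrochloride: 0.777 g × (1950 mL / 1000 mL) = 1.515 g
soluble starch: 12.1 g × (1950 mL / 1000 mL) = 23.595 g
fructose: 17.6 g × (1950 mL / 1000 mL) = 34.320 g

sucrose 59.475 g; folic acid 8.697 mg; cellobiose 46.995 g; HEPES 10.764 g; L-lysine hydrochloride 1.515 g; soluble starch 23.595 g; fructose 34.320 g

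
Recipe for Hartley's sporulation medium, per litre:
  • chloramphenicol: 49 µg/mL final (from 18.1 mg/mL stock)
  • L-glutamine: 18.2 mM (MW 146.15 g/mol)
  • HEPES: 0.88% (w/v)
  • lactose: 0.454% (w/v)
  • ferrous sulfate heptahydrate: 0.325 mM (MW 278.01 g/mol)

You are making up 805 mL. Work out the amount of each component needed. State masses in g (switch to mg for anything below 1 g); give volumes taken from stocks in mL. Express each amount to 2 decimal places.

chloramphenicol 2.18 mL; L-glutamine 2.14 g; HEPES 7.08 g; lactose 3.65 g; ferrous sulfate heptahydrate 72.73 mg

Target volume = 805 mL = 0.805 L.
chloramphenicol: C1V1 = C2V2 → 49 µg/mL × 805 mL ÷ 18100 µg/mL = 2.18 mL
L-glutamine: 18.2 mmol/L × 146.15 g/mol × 0.805 L ÷ 1000 = 2.14 g
HEPES: 0.88 g per 100 mL × 805 mL ÷ 100 = 7.08 g
lactose: 0.454 g per 100 mL × 805 mL ÷ 100 = 3.65 g
ferrous sulfate heptahydrate: 0.325 mmol/L × 278.01 mg/mmol × 0.805 L = 72.73 mg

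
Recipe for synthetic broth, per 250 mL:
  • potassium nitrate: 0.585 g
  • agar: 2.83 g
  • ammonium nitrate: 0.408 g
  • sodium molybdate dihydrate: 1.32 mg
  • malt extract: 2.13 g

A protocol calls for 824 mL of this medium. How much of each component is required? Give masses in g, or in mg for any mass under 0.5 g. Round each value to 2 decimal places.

Scale factor = 824 mL / 250 mL = 3.296.
potassium nitrate: 0.585 g × (824 mL / 250 mL) = 1.93 g
agar: 2.83 g × (824 mL / 250 mL) = 9.33 g
ammonium nitrate: 0.408 g × (824 mL / 250 mL) = 1.34 g
sodium molybdate dihydrate: 1.32 mg × (824 mL / 250 mL) = 4.35 mg
malt extract: 2.13 g × (824 mL / 250 mL) = 7.02 g

potassium nitrate 1.93 g; agar 9.33 g; ammonium nitrate 1.34 g; sodium molybdate dihydrate 4.35 mg; malt extract 7.02 g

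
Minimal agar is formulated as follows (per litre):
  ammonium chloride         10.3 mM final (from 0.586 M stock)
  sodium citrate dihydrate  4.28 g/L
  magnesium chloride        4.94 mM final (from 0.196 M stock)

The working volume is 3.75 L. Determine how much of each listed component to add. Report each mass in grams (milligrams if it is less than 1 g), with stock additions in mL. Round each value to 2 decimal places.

Scale factor relative to 1 L: 3.75.
ammonium chloride: dilute stock: 10.3 mM × 3750 mL ÷ 586 mM = 65.91 mL
sodium citrate dihydrate: 4.28 g/L × 3.75 L = 16.05 g
magnesium chloride: C1V1 = C2V2 → 4.94 mM × 3750 mL ÷ 196 mM = 94.52 mL

ammonium chloride 65.91 mL; sodium citrate dihydrate 16.05 g; magnesium chloride 94.52 mL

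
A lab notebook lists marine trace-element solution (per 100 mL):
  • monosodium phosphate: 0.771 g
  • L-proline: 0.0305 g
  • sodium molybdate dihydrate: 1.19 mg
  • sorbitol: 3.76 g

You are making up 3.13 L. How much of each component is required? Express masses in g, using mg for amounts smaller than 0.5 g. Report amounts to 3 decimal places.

monosodium phosphate 24.132 g; L-proline 0.955 g; sodium molybdate dihydrate 37.247 mg; sorbitol 117.688 g

Scale factor = 3130 mL / 100 mL = 31.3.
monosodium phosphate: 0.771 g × (3130 mL / 100 mL) = 24.132 g
L-proline: 0.0305 g × (3130 mL / 100 mL) = 0.955 g
sodium molybdate dihydrate: 1.19 mg × (3130 mL / 100 mL) = 37.247 mg
sorbitol: 3.76 g × (3130 mL / 100 mL) = 117.688 g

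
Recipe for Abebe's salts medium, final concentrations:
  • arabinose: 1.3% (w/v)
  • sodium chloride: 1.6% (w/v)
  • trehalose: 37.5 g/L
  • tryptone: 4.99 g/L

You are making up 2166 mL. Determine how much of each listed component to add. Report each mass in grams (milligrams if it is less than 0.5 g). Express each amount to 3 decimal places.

Working volume: 2166 mL = 2.166 L.
arabinose: 1.3 g per 100 mL × 2166 mL ÷ 100 = 28.158 g
sodium chloride: 1.6 g per 100 mL × 2166 mL ÷ 100 = 34.656 g
trehalose: 37.5 g/L × 2.166 L = 81.225 g
tryptone: 4.99 g/L × 2.166 L = 10.808 g

arabinose 28.158 g; sodium chloride 34.656 g; trehalose 81.225 g; tryptone 10.808 g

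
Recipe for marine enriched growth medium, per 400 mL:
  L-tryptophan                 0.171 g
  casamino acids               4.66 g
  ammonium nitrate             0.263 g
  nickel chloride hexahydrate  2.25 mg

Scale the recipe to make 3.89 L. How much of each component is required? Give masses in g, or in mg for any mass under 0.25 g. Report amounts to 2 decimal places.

Ratio of target to recipe volume: 3890 / 400 = 9.725.
L-tryptophan: 0.171 g × (3890 mL / 400 mL) = 1.66 g
casamino acids: 4.66 g × (3890 mL / 400 mL) = 45.32 g
ammonium nitrate: 0.263 g × (3890 mL / 400 mL) = 2.56 g
nickel chloride hexahydrate: 2.25 mg × (3890 mL / 400 mL) = 21.88 mg

L-tryptophan 1.66 g; casamino acids 45.32 g; ammonium nitrate 2.56 g; nickel chloride hexahydrate 21.88 mg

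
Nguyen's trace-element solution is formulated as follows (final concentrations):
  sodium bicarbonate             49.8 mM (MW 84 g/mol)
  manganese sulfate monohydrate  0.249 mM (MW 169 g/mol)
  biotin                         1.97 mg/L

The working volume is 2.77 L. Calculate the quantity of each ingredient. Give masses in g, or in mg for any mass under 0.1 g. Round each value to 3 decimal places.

sodium bicarbonate 11.587 g; manganese sulfate monohydrate 0.117 g; biotin 5.457 mg

Working volume: 2.77 L.
sodium bicarbonate: 49.8 mmol/L × 84 g/mol × 2.77 L ÷ 1000 = 11.587 g
manganese sulfate monohydrate: 0.249 mmol/L × 169 g/mol × 2.77 L ÷ 1000 = 0.117 g
biotin: 1.97 mg/L × 2.77 L = 5.457 mg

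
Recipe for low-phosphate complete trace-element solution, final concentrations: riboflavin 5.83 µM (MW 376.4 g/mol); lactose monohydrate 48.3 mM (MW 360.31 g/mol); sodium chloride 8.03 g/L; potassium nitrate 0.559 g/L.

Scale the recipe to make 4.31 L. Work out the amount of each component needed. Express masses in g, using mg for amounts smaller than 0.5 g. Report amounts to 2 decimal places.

riboflavin 9.46 mg; lactose monohydrate 75.01 g; sodium chloride 34.61 g; potassium nitrate 2.41 g

Scale factor relative to 1 L: 4.31.
riboflavin: 5.83 µmol/L × 376.4 g/mol × 4.31 L ÷ 1000 = 9.46 mg
lactose monohydrate: 48.3 mmol/L × 360.31 g/mol × 4.31 L ÷ 1000 = 75.01 g
sodium chloride: 8.03 g/L × 4.31 L = 34.61 g
potassium nitrate: 0.559 g/L × 4.31 L = 2.41 g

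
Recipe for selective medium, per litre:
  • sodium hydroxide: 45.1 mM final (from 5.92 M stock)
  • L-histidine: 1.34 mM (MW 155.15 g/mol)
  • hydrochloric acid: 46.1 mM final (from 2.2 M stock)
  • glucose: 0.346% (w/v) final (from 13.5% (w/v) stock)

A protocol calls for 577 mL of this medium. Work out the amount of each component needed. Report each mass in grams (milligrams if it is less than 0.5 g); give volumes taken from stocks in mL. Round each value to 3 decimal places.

sodium hydroxide 4.396 mL; L-histidine 119.959 mg; hydrochloric acid 12.091 mL; glucose 14.788 mL

Target volume = 577 mL = 0.577 L.
sodium hydroxide: C1V1 = C2V2 → 45.1 mM × 577 mL ÷ 5920 mM = 4.396 mL
L-histidine: 1.34 mmol/L × 155.15 mg/mmol × 0.577 L = 119.959 mg
hydrochloric acid: V = C2·V2/C1 = 46.1 mM × 577 mL ÷ 2200 mM = 12.091 mL
glucose: C1V1 = C2V2 → 0.346% ÷ 13.5% × 577 mL = 14.788 mL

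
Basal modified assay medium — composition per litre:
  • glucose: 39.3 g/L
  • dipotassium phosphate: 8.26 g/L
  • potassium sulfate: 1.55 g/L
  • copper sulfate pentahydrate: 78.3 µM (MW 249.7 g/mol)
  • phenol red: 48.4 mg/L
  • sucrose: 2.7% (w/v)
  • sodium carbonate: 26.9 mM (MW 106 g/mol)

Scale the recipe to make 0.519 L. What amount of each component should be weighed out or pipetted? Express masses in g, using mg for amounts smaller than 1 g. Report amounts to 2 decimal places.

glucose 20.40 g; dipotassium phosphate 4.29 g; potassium sulfate 804.45 mg; copper sulfate pentahydrate 10.15 mg; phenol red 25.12 mg; sucrose 14.01 g; sodium carbonate 1.48 g

Scale factor relative to 1 L: 0.519.
glucose: 39.3 g/L × 0.519 L = 20.40 g
dipotassium phosphate: 8.26 g/L × 0.519 L = 4.29 g
potassium sulfate: 1.55 g/L × 0.519 L = 0.80445 g = 804.45 mg
copper sulfate pentahydrate: 78.3 µmol/L × 249.7 g/mol × 0.519 L ÷ 1000 = 10.15 mg
phenol red: 48.4 mg/L × 0.519 L = 25.12 mg
sucrose: 2.7 g per 100 mL × 519 mL ÷ 100 = 14.01 g
sodium carbonate: 26.9 mmol/L × 106 g/mol × 0.519 L ÷ 1000 = 1.48 g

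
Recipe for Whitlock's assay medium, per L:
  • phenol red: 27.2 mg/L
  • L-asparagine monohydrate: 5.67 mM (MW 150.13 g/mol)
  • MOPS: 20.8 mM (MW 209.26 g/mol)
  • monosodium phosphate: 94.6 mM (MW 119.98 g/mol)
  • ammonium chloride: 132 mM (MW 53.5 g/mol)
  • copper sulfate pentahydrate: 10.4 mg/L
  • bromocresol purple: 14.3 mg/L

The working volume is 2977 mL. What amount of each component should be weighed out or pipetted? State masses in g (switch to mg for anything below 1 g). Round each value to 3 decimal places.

Working volume: 2977 mL = 2.977 L.
phenol red: 27.2 mg/L × 2.977 L = 80.974 mg
L-asparagine monohydrate: 5.67 mmol/L × 150.13 g/mol × 2.977 L ÷ 1000 = 2.534 g
MOPS: 20.8 mmol/L × 209.26 g/mol × 2.977 L ÷ 1000 = 12.958 g
monosodium phosphate: 94.6 mmol/L × 119.98 g/mol × 2.977 L ÷ 1000 = 33.789 g
ammonium chloride: 132 mmol/L × 53.5 g/mol × 2.977 L ÷ 1000 = 21.024 g
copper sulfate pentahydrate: 10.4 mg/L × 2.977 L = 30.961 mg
bromocresol purple: 14.3 mg/L × 2.977 L = 42.571 mg

phenol red 80.974 mg; L-asparagine monohydrate 2.534 g; MOPS 12.958 g; monosodium phosphate 33.789 g; ammonium chloride 21.024 g; copper sulfate pentahydrate 30.961 mg; bromocresol purple 42.571 mg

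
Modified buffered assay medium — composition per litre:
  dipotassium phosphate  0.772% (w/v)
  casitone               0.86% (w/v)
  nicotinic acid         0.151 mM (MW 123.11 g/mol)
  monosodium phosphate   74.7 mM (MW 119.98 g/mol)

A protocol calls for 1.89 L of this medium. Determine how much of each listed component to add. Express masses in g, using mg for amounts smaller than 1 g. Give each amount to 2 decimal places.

dipotassium phosphate 14.59 g; casitone 16.25 g; nicotinic acid 35.13 mg; monosodium phosphate 16.94 g

Scale factor relative to 1 L: 1.89.
dipotassium phosphate: 0.772% w/v = 7.72 g/L → 7.72 × 1.89 L = 14.59 g
casitone: 0.86 g per 100 mL × 1890 mL ÷ 100 = 16.25 g
nicotinic acid: 0.151 mmol/L × 123.11 mg/mmol × 1.89 L = 35.13 mg
monosodium phosphate: 74.7 mmol/L × 119.98 g/mol × 1.89 L ÷ 1000 = 16.94 g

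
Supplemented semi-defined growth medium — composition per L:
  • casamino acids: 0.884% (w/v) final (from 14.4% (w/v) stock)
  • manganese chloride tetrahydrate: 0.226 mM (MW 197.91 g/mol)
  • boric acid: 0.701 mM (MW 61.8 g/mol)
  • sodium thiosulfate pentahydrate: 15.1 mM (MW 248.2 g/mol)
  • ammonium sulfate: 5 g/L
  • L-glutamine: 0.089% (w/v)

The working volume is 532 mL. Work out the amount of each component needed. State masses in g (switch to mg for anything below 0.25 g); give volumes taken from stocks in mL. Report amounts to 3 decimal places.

casamino acids 32.659 mL; manganese chloride tetrahydrate 23.795 mg; boric acid 23.047 mg; sodium thiosulfate pentahydrate 1.994 g; ammonium sulfate 2.660 g; L-glutamine 0.473 g

Working volume: 532 mL = 0.532 L.
casamino acids: C1V1 = C2V2 → 0.884% ÷ 14.4% × 532 mL = 32.659 mL
manganese chloride tetrahydrate: 0.226 mmol/L × 197.91 mg/mmol × 0.532 L = 23.795 mg
boric acid: 0.701 mmol/L × 61.8 mg/mmol × 0.532 L = 23.047 mg
sodium thiosulfate pentahydrate: 15.1 mmol/L × 248.2 g/mol × 0.532 L ÷ 1000 = 1.994 g
ammonium sulfate: 5 g/L × 0.532 L = 2.660 g
L-glutamine: 0.089% w/v = 0.89 g/L → 0.89 × 0.532 L = 0.473 g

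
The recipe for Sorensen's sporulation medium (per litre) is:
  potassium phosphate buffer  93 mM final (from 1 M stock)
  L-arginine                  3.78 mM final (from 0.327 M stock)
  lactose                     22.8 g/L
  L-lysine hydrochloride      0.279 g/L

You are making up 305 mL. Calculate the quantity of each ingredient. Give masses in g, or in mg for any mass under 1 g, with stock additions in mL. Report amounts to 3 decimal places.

potassium phosphate buffer 28.365 mL; L-arginine 3.526 mL; lactose 6.954 g; L-lysine hydrochloride 85.095 mg

Scale factor relative to 1 L: 0.305.
potassium phosphate buffer: C1V1 = C2V2 → 93 mM × 305 mL ÷ 1000 mM = 28.365 mL
L-arginine: C1V1 = C2V2 → 3.78 mM × 305 mL ÷ 327 mM = 3.526 mL
lactose: 22.8 g/L × 0.305 L = 6.954 g
L-lysine hydrochloride: 0.279 g/L × 0.305 L = 0.085095 g = 85.095 mg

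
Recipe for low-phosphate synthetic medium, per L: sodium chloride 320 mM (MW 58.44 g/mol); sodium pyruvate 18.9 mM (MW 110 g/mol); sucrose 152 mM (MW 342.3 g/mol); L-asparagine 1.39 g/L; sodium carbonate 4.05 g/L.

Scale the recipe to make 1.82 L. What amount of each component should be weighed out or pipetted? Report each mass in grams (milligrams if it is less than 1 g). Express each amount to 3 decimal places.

sodium chloride 34.035 g; sodium pyruvate 3.784 g; sucrose 94.694 g; L-asparagine 2.530 g; sodium carbonate 7.371 g

Working volume: 1.82 L.
sodium chloride: 320 mmol/L × 58.44 g/mol × 1.82 L ÷ 1000 = 34.035 g
sodium pyruvate: 18.9 mmol/L × 110 g/mol × 1.82 L ÷ 1000 = 3.784 g
sucrose: 152 mmol/L × 342.3 g/mol × 1.82 L ÷ 1000 = 94.694 g
L-asparagine: 1.39 g/L × 1.82 L = 2.530 g
sodium carbonate: 4.05 g/L × 1.82 L = 7.371 g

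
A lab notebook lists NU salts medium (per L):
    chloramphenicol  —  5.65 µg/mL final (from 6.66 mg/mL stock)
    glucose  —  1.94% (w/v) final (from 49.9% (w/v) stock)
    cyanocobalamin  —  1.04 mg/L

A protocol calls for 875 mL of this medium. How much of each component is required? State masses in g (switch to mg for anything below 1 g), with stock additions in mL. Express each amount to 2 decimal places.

chloramphenicol 0.74 mL; glucose 34.02 mL; cyanocobalamin 0.91 mg

Scale factor relative to 1 L: 0.875.
chloramphenicol: V = C2·V2/C1 = 5.65 µg/mL × 875 mL ÷ 6660 µg/mL = 0.74 mL
glucose: C1V1 = C2V2 → 1.94% ÷ 49.9% × 875 mL = 34.02 mL
cyanocobalamin: 1.04 mg/L × 0.875 L = 0.91 mg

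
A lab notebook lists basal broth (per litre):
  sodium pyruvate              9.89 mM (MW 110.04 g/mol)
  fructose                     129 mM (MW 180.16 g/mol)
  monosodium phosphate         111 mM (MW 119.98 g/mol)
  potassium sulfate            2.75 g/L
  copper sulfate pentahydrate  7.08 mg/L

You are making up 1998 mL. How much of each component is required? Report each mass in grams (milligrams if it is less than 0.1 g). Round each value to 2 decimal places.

Scale factor relative to 1 L: 1.998.
sodium pyruvate: 9.89 mmol/L × 110.04 g/mol × 1.998 L ÷ 1000 = 2.17 g
fructose: 129 mmol/L × 180.16 g/mol × 1.998 L ÷ 1000 = 46.43 g
monosodium phosphate: 111 mmol/L × 119.98 g/mol × 1.998 L ÷ 1000 = 26.61 g
potassium sulfate: 2.75 g/L × 1.998 L = 5.49 g
copper sulfate pentahydrate: 7.08 mg/L × 1.998 L = 14.15 mg

sodium pyruvate 2.17 g; fructose 46.43 g; monosodium phosphate 26.61 g; potassium sulfate 5.49 g; copper sulfate pentahydrate 14.15 mg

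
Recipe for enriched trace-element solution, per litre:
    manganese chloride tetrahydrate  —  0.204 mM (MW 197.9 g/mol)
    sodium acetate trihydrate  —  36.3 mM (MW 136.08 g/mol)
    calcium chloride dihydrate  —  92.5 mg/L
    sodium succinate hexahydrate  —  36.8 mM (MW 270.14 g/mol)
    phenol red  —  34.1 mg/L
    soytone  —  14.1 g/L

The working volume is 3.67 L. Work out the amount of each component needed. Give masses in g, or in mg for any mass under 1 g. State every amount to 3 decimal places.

manganese chloride tetrahydrate 148.164 mg; sodium acetate trihydrate 18.129 g; calcium chloride dihydrate 339.475 mg; sodium succinate hexahydrate 36.484 g; phenol red 125.147 mg; soytone 51.747 g

Scale factor relative to 1 L: 3.67.
manganese chloride tetrahydrate: 0.204 mmol/L × 197.9 mg/mmol × 3.67 L = 148.164 mg
sodium acetate trihydrate: 36.3 mmol/L × 136.08 g/mol × 3.67 L ÷ 1000 = 18.129 g
calcium chloride dihydrate: 92.5 mg/L × 3.67 L = 339.475 mg
sodium succinate hexahydrate: 36.8 mmol/L × 270.14 g/mol × 3.67 L ÷ 1000 = 36.484 g
phenol red: 34.1 mg/L × 3.67 L = 125.147 mg
soytone: 14.1 g/L × 3.67 L = 51.747 g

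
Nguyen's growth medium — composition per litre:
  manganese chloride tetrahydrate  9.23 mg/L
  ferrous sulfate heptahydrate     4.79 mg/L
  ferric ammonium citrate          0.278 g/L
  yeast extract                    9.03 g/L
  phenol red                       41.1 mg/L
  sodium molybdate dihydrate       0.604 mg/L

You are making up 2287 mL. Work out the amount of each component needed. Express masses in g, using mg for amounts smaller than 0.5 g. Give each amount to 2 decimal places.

manganese chloride tetrahydrate 21.11 mg; ferrous sulfate heptahydrate 10.95 mg; ferric ammonium citrate 0.64 g; yeast extract 20.65 g; phenol red 94.00 mg; sodium molybdate dihydrate 1.38 mg

Target volume = 2287 mL = 2.287 L.
manganese chloride tetrahydrate: 9.23 mg/L × 2.287 L = 21.11 mg
ferrous sulfate heptahydrate: 4.79 mg/L × 2.287 L = 10.95 mg
ferric ammonium citrate: 0.278 g/L × 2.287 L = 0.64 g
yeast extract: 9.03 g/L × 2.287 L = 20.65 g
phenol red: 41.1 mg/L × 2.287 L = 94.00 mg
sodium molybdate dihydrate: 0.604 mg/L × 2.287 L = 1.38 mg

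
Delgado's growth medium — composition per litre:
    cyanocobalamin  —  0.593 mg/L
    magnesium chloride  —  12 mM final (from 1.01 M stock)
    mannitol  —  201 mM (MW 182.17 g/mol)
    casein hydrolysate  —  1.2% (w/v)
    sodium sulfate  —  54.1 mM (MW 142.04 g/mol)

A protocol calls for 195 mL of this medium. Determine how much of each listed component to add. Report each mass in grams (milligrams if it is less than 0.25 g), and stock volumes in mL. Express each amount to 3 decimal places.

cyanocobalamin 0.116 mg; magnesium chloride 2.317 mL; mannitol 7.140 g; casein hydrolysate 2.340 g; sodium sulfate 1.498 g

Scale factor relative to 1 L: 0.195.
cyanocobalamin: 0.593 mg/L × 0.195 L = 0.116 mg
magnesium chloride: dilute stock: 12 mM × 195 mL ÷ 1010 mM = 2.317 mL
mannitol: 201 mmol/L × 182.17 g/mol × 0.195 L ÷ 1000 = 7.140 g
casein hydrolysate: 1.2% w/v = 12 g/L → 12 × 0.195 L = 2.340 g
sodium sulfate: 54.1 mmol/L × 142.04 g/mol × 0.195 L ÷ 1000 = 1.498 g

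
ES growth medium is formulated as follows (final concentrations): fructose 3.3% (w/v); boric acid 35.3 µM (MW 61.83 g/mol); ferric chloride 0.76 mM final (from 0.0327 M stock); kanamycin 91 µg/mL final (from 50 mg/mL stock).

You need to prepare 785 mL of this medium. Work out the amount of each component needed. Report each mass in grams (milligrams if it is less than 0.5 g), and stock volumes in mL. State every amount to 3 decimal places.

fructose 25.905 g; boric acid 1.713 mg; ferric chloride 18.245 mL; kanamycin 1.429 mL

Scale factor relative to 1 L: 0.785.
fructose: 3.3% w/v = 33 g/L → 33 × 0.785 L = 25.905 g
boric acid: 35.3 µmol/L × 61.83 g/mol × 0.785 L ÷ 1000 = 1.713 mg
ferric chloride: dilute stock: 0.76 mM × 785 mL ÷ 32.7 mM = 18.245 mL
kanamycin: V = C2·V2/C1 = 91 µg/mL × 785 mL ÷ 50000 µg/mL = 1.429 mL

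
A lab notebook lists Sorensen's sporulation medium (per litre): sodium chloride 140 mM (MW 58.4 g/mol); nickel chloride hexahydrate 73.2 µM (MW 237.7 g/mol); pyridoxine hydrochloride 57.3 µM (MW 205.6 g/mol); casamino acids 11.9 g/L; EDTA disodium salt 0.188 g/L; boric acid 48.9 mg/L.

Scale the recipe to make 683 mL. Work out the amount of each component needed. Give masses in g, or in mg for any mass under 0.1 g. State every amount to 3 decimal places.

sodium chloride 5.584 g; nickel chloride hexahydrate 11.884 mg; pyridoxine hydrochloride 8.046 mg; casamino acids 8.128 g; EDTA disodium salt 0.128 g; boric acid 33.399 mg

Working volume: 683 mL = 0.683 L.
sodium chloride: 140 mmol/L × 58.4 g/mol × 0.683 L ÷ 1000 = 5.584 g
nickel chloride hexahydrate: 73.2 µmol/L × 237.7 g/mol × 0.683 L ÷ 1000 = 11.884 mg
pyridoxine hydrochloride: 57.3 µmol/L × 205.6 g/mol × 0.683 L ÷ 1000 = 8.046 mg
casamino acids: 11.9 g/L × 0.683 L = 8.128 g
EDTA disodium salt: 0.188 g/L × 0.683 L = 0.128 g
boric acid: 48.9 mg/L × 0.683 L = 33.399 mg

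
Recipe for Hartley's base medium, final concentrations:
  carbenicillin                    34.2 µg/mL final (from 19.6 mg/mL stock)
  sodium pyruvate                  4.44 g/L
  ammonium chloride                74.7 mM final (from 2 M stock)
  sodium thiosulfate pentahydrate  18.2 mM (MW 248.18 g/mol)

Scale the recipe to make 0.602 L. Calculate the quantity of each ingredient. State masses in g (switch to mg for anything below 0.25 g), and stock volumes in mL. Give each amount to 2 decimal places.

carbenicillin 1.05 mL; sodium pyruvate 2.67 g; ammonium chloride 22.48 mL; sodium thiosulfate pentahydrate 2.72 g

Scale factor relative to 1 L: 0.602.
carbenicillin: V = C2·V2/C1 = 34.2 µg/mL × 602 mL ÷ 19600 µg/mL = 1.05 mL
sodium pyruvate: 4.44 g/L × 0.602 L = 2.67 g
ammonium chloride: dilute stock: 74.7 mM × 602 mL ÷ 2000 mM = 22.48 mL
sodium thiosulfate pentahydrate: 18.2 mmol/L × 248.18 g/mol × 0.602 L ÷ 1000 = 2.72 g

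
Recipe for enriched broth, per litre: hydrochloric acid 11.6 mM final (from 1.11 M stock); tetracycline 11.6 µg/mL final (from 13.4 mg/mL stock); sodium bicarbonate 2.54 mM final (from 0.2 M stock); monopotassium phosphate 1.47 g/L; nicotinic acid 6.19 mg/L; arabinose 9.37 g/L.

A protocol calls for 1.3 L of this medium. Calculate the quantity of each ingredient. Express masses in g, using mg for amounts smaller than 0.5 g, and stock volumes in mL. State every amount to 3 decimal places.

hydrochloric acid 13.586 mL; tetracycline 1.125 mL; sodium bicarbonate 16.510 mL; monopotassium phosphate 1.911 g; nicotinic acid 8.047 mg; arabinose 12.181 g

Working volume: 1.3 L.
hydrochloric acid: V = C2·V2/C1 = 11.6 mM × 1300 mL ÷ 1110 mM = 13.586 mL
tetracycline: V = C2·V2/C1 = 11.6 µg/mL × 1300 mL ÷ 13400 µg/mL = 1.125 mL
sodium bicarbonate: C1V1 = C2V2 → 2.54 mM × 1300 mL ÷ 200 mM = 16.510 mL
monopotassium phosphate: 1.47 g/L × 1.3 L = 1.911 g
nicotinic acid: 6.19 mg/L × 1.3 L = 8.047 mg
arabinose: 9.37 g/L × 1.3 L = 12.181 g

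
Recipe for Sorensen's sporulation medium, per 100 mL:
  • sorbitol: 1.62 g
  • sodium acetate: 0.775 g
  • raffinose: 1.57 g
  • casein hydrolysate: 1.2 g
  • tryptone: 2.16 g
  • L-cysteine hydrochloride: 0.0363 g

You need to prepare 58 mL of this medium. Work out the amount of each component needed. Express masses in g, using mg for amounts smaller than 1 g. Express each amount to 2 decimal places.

Scale factor = 58 mL / 100 mL = 0.58.
sorbitol: 1.62 g × (58 mL / 100 mL) = 0.9396 g = 939.60 mg
sodium acetate: 0.775 g × (58 mL / 100 mL) = 0.4495 g = 449.50 mg
raffinose: 1.57 g × (58 mL / 100 mL) = 0.9106 g = 910.60 mg
casein hydrolysate: 1.2 g × (58 mL / 100 mL) = 0.696 g = 696.00 mg
tryptone: 2.16 g × (58 mL / 100 mL) = 1.25 g
L-cysteine hydrochloride: 0.0363 g × (58 mL / 100 mL) = 0.021054 g = 21.05 mg

sorbitol 939.60 mg; sodium acetate 449.50 mg; raffinose 910.60 mg; casein hydrolysate 696.00 mg; tryptone 1.25 g; L-cysteine hydrochloride 21.05 mg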